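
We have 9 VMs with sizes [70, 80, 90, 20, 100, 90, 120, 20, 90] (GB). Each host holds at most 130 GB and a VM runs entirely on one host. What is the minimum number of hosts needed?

Total = 120 + 100 + 90 + 90 + 90 + 80 + 70 + 20 + 20 = 680 GB.
Lower bound: ⌈680/130⌉ = 6 hosts.
Also, 7 VMs each exceed 65 GB, and no two of those can share a host, so at least 7 hosts are needed.
A packing using 7 hosts:
  host 1: 120 = 120
  host 2: 100 + 20 = 120
  host 3: 90 + 20 = 110
  host 4: 90 = 90
  host 5: 90 = 90
  host 6: 80 = 80
  host 7: 70 = 70
This matches the lower bound, so 7 is optimal.

7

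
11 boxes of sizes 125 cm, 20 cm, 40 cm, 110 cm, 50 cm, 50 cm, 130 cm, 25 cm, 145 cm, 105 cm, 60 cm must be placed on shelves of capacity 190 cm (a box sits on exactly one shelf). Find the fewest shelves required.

Total = 145 + 130 + 125 + 110 + 105 + 60 + 50 + 50 + 40 + 25 + 20 = 860 cm.
Lower bound: ⌈860/190⌉ = 5 shelves.
A packing using 5 shelves:
  shelf 1: 145 + 40 = 185
  shelf 2: 130 + 60 = 190
  shelf 3: 125 + 50 = 175
  shelf 4: 110 + 50 + 25 = 185
  shelf 5: 105 + 20 = 125
This matches the lower bound, so 5 is optimal.

5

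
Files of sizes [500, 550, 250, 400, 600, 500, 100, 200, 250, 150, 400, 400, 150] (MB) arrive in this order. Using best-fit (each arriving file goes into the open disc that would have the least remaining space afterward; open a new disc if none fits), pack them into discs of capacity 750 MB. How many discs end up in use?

7

  500 → disc 1 (new)  [load 500/750]
  550 → disc 2 (new)  [load 550/750]
  250 → disc 1  [load 750/750]
  400 → disc 3 (new)  [load 400/750]
  600 → disc 4 (new)  [load 600/750]
  500 → disc 5 (new)  [load 500/750]
  100 → disc 4  [load 700/750]
  200 → disc 2  [load 750/750]
  250 → disc 5  [load 750/750]
  150 → disc 3  [load 550/750]
  400 → disc 6 (new)  [load 400/750]
  400 → disc 7 (new)  [load 400/750]
  150 → disc 3  [load 700/750]
7 discs opened.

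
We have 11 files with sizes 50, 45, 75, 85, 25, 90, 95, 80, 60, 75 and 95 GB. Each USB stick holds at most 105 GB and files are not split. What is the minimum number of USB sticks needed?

9

Total = 95 + 95 + 90 + 85 + 80 + 75 + 75 + 60 + 50 + 45 + 25 = 775 GB.
Lower bound: ⌈775/105⌉ = 8 USB sticks.
A packing using 9 USB sticks:
  USB stick 1: 95 = 95
  USB stick 2: 95 = 95
  USB stick 3: 90 = 90
  USB stick 4: 85 = 85
  USB stick 5: 80 + 25 = 105
  USB stick 6: 75 = 75
  USB stick 7: 75 = 75
  USB stick 8: 60 + 45 = 105
  USB stick 9: 50 = 50
No arrangement into 8 USB sticks stays within capacity, so 9 is optimal.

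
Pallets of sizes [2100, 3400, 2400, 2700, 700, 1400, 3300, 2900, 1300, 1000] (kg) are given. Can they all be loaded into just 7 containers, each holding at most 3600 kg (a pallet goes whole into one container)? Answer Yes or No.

A valid assignment using 7 containers:
  container 1: 3400 = 3400
  container 2: 3300 = 3300
  container 3: 2900 + 700 = 3600
  container 4: 2700 = 2700
  container 5: 2400 + 1000 = 3400
  container 6: 2100 + 1400 = 3500
  container 7: 1300 = 1300
Every load is within 3600 kg, so 7 containers suffice.

Yes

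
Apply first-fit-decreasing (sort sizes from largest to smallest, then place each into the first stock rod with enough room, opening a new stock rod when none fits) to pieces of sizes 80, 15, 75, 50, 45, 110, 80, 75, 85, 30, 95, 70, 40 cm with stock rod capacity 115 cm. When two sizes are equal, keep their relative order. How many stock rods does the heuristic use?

Sorted descending: 110, 95, 85, 80, 80, 75, 75, 70, 50, 45, 40, 30, 15.
  110 → stock rod 1 (new)  [load 110/115]
  95 → stock rod 2 (new)  [load 95/115]
  85 → stock rod 3 (new)  [load 85/115]
  80 → stock rod 4 (new)  [load 80/115]
  80 → stock rod 5 (new)  [load 80/115]
  75 → stock rod 6 (new)  [load 75/115]
  75 → stock rod 7 (new)  [load 75/115]
  70 → stock rod 8 (new)  [load 70/115]
  50 → stock rod 9 (new)  [load 50/115]
  45 → stock rod 8  [load 115/115]
  40 → stock rod 6  [load 115/115]
  30 → stock rod 3  [load 115/115]
  15 → stock rod 2  [load 110/115]
9 stock rods opened.

9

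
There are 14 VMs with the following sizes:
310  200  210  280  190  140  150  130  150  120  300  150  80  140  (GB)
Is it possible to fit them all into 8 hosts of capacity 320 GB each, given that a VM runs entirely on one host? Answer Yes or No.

Total = 2550 GB; ⌈2550/320⌉ = 8.
The bound of 8 does not rule out 8, but exhaustive search shows no assignment into 8 hosts of capacity 320 GB exists — the minimum is 9.

No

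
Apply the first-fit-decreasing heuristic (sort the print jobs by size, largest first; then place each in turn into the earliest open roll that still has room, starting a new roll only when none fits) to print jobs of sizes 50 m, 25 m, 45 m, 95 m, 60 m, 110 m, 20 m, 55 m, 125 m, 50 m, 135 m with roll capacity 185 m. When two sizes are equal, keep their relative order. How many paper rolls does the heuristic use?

Sorted descending: 135, 125, 110, 95, 60, 55, 50, 50, 45, 25, 20.
  135 → roll 1 (new)  [load 135/185]
  125 → roll 2 (new)  [load 125/185]
  110 → roll 3 (new)  [load 110/185]
  95 → roll 4 (new)  [load 95/185]
  60 → roll 2  [load 185/185]
  55 → roll 3  [load 165/185]
  50 → roll 1  [load 185/185]
  50 → roll 4  [load 145/185]
  45 → roll 5 (new)  [load 45/185]
  25 → roll 4  [load 170/185]
  20 → roll 3  [load 185/185]
5 paper rolls opened.

5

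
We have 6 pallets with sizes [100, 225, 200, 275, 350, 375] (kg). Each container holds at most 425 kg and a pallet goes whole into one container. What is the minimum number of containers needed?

4

Total = 375 + 350 + 275 + 225 + 200 + 100 = 1525 kg.
Lower bound: ⌈1525/425⌉ = 4 containers.
A packing using 4 containers:
  container 1: 375 = 375
  container 2: 350 = 350
  container 3: 275 + 100 = 375
  container 4: 225 + 200 = 425
This matches the lower bound, so 4 is optimal.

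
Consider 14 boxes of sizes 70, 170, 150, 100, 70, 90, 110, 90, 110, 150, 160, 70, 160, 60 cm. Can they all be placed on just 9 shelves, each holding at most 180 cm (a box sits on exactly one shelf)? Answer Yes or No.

No

Total = 1560 cm; ⌈1560/180⌉ = 9.
The bound of 9 does not rule out 9, but exhaustive search shows no assignment into 9 shelves of capacity 180 cm exists — the minimum is 10.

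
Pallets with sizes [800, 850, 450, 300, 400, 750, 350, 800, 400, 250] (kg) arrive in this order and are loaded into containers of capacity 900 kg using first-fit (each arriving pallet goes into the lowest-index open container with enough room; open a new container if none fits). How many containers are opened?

7

  800 → container 1 (new)  [load 800/900]
  850 → container 2 (new)  [load 850/900]
  450 → container 3 (new)  [load 450/900]
  300 → container 3  [load 750/900]
  400 → container 4 (new)  [load 400/900]
  750 → container 5 (new)  [load 750/900]
  350 → container 4  [load 750/900]
  800 → container 6 (new)  [load 800/900]
  400 → container 7 (new)  [load 400/900]
  250 → container 7  [load 650/900]
7 containers opened.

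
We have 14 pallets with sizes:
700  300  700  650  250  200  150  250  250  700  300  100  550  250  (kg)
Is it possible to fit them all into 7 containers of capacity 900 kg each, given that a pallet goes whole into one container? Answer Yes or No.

Yes

A valid assignment using 7 containers:
  container 1: 700 + 200 = 900
  container 2: 700 + 150 = 850
  container 3: 700 + 100 = 800
  container 4: 650 + 250 = 900
  container 5: 550 + 300 = 850
  container 6: 300 + 250 + 250 = 800
  container 7: 250 = 250
Every load is within 900 kg, so 7 containers suffice.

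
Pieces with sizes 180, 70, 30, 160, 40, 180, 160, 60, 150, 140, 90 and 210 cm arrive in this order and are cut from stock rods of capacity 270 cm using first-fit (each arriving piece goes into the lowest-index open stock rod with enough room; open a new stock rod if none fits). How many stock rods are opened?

  180 → stock rod 1 (new)  [load 180/270]
  70 → stock rod 1  [load 250/270]
  30 → stock rod 2 (new)  [load 30/270]
  160 → stock rod 2  [load 190/270]
  40 → stock rod 2  [load 230/270]
  180 → stock rod 3 (new)  [load 180/270]
  160 → stock rod 4 (new)  [load 160/270]
  60 → stock rod 3  [load 240/270]
  150 → stock rod 5 (new)  [load 150/270]
  140 → stock rod 6 (new)  [load 140/270]
  90 → stock rod 4  [load 250/270]
  210 → stock rod 7 (new)  [load 210/270]
7 stock rods opened.

7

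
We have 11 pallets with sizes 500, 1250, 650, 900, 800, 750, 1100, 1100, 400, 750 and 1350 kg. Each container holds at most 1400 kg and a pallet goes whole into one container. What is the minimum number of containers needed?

Total = 1350 + 1250 + 1100 + 1100 + 900 + 800 + 750 + 750 + 650 + 500 + 400 = 9550 kg.
Lower bound: ⌈9550/1400⌉ = 7 containers.
Also, 8 pallets each exceed 700 kg, and no two of those can share a container, so at least 8 containers are needed.
A packing using 8 containers:
  container 1: 1350 = 1350
  container 2: 1250 = 1250
  container 3: 1100 = 1100
  container 4: 1100 = 1100
  container 5: 900 + 500 = 1400
  container 6: 800 + 400 = 1200
  container 7: 750 + 650 = 1400
  container 8: 750 = 750
This matches the lower bound, so 8 is optimal.

8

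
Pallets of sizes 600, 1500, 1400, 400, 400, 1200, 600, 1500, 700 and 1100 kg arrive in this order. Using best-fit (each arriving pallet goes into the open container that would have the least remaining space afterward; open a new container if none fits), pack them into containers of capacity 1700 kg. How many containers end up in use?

7

  600 → container 1 (new)  [load 600/1700]
  1500 → container 2 (new)  [load 1500/1700]
  1400 → container 3 (new)  [load 1400/1700]
  400 → container 1  [load 1000/1700]
  400 → container 1  [load 1400/1700]
  1200 → container 4 (new)  [load 1200/1700]
  600 → container 5 (new)  [load 600/1700]
  1500 → container 6 (new)  [load 1500/1700]
  700 → container 5  [load 1300/1700]
  1100 → container 7 (new)  [load 1100/1700]
7 containers opened.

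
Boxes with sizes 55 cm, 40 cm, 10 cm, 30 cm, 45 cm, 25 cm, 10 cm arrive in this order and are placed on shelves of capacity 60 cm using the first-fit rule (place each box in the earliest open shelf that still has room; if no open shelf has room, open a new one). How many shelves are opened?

4

  55 → shelf 1 (new)  [load 55/60]
  40 → shelf 2 (new)  [load 40/60]
  10 → shelf 2  [load 50/60]
  30 → shelf 3 (new)  [load 30/60]
  45 → shelf 4 (new)  [load 45/60]
  25 → shelf 3  [load 55/60]
  10 → shelf 2  [load 60/60]
4 shelves opened.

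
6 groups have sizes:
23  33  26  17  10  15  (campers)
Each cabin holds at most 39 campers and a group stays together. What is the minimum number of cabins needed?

4

Total = 33 + 26 + 23 + 17 + 15 + 10 = 124 campers.
Lower bound: ⌈124/39⌉ = 4 cabins.
A packing using 4 cabins:
  cabin 1: 33 = 33
  cabin 2: 26 + 10 = 36
  cabin 3: 23 + 15 = 38
  cabin 4: 17 = 17
This matches the lower bound, so 4 is optimal.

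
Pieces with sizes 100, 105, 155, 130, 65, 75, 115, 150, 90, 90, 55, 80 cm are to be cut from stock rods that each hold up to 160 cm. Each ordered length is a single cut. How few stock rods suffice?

9

Total = 155 + 150 + 130 + 115 + 105 + 100 + 90 + 90 + 80 + 75 + 65 + 55 = 1210 cm.
Lower bound: ⌈1210/160⌉ = 8 stock rods.
A packing using 9 stock rods:
  stock rod 1: 155 = 155
  stock rod 2: 150 = 150
  stock rod 3: 130 = 130
  stock rod 4: 115 = 115
  stock rod 5: 105 + 55 = 160
  stock rod 6: 100 = 100
  stock rod 7: 90 + 65 = 155
  stock rod 8: 90 = 90
  stock rod 9: 80 + 75 = 155
No arrangement into 8 stock rods stays within capacity, so 9 is optimal.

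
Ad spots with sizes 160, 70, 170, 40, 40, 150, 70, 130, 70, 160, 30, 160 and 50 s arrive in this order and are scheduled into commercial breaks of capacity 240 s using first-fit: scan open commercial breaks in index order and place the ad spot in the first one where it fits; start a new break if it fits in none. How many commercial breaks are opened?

  160 → break 1 (new)  [load 160/240]
  70 → break 1  [load 230/240]
  170 → break 2 (new)  [load 170/240]
  40 → break 2  [load 210/240]
  40 → break 3 (new)  [load 40/240]
  150 → break 3  [load 190/240]
  70 → break 4 (new)  [load 70/240]
  130 → break 4  [load 200/240]
  70 → break 5 (new)  [load 70/240]
  160 → break 5  [load 230/240]
  30 → break 2  [load 240/240]
  160 → break 6 (new)  [load 160/240]
  50 → break 3  [load 240/240]
6 commercial breaks opened.

6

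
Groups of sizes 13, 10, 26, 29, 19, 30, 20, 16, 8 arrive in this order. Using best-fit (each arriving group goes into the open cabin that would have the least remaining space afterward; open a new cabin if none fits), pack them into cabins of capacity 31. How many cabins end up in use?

  13 → cabin 1 (new)  [load 13/31]
  10 → cabin 1  [load 23/31]
  26 → cabin 2 (new)  [load 26/31]
  29 → cabin 3 (new)  [load 29/31]
  19 → cabin 4 (new)  [load 19/31]
  30 → cabin 5 (new)  [load 30/31]
  20 → cabin 6 (new)  [load 20/31]
  16 → cabin 7 (new)  [load 16/31]
  8 → cabin 1  [load 31/31]
7 cabins opened.

7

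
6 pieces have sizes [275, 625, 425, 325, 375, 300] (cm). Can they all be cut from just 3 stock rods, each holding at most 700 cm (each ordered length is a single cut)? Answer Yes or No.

Total = 2325 cm; ⌈2325/700⌉ = 4.
At least 4 stock rods are required, but only 3 are allowed.

No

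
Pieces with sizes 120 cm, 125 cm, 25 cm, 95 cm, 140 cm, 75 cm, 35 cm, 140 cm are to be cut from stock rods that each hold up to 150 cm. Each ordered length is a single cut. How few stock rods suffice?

6

Total = 140 + 140 + 125 + 120 + 95 + 75 + 35 + 25 = 755 cm.
Lower bound: ⌈755/150⌉ = 6 stock rods.
A packing using 6 stock rods:
  stock rod 1: 140 = 140
  stock rod 2: 140 = 140
  stock rod 3: 125 + 25 = 150
  stock rod 4: 120 = 120
  stock rod 5: 95 + 35 = 130
  stock rod 6: 75 = 75
This matches the lower bound, so 6 is optimal.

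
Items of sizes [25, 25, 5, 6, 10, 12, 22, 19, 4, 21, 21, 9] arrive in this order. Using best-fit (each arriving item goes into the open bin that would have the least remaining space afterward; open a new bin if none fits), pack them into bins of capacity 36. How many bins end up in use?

6

  25 → bin 1 (new)  [load 25/36]
  25 → bin 2 (new)  [load 25/36]
  5 → bin 1  [load 30/36]
  6 → bin 1  [load 36/36]
  10 → bin 2  [load 35/36]
  12 → bin 3 (new)  [load 12/36]
  22 → bin 3  [load 34/36]
  19 → bin 4 (new)  [load 19/36]
  4 → bin 4  [load 23/36]
  21 → bin 5 (new)  [load 21/36]
  21 → bin 6 (new)  [load 21/36]
  9 → bin 4  [load 32/36]
6 bins opened.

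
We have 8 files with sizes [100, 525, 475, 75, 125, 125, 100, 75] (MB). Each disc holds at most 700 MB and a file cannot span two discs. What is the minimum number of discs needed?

3

Total = 525 + 475 + 125 + 125 + 100 + 100 + 75 + 75 = 1600 MB.
Lower bound: ⌈1600/700⌉ = 3 discs.
A packing using 3 discs:
  disc 1: 525 + 125 = 650
  disc 2: 475 + 125 + 100 = 700
  disc 3: 100 + 75 + 75 = 250
This matches the lower bound, so 3 is optimal.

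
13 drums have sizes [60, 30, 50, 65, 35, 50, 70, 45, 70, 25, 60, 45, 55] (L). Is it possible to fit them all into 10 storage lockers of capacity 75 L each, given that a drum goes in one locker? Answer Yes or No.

No

Total = 660 L; ⌈660/75⌉ = 9.
10 drums each exceed half the capacity and cannot share a locker, forcing at least 10 storage lockers.
The bound of 10 does not rule out 10, but exhaustive search shows no assignment into 10 storage lockers of capacity 75 L exists — the minimum is 11.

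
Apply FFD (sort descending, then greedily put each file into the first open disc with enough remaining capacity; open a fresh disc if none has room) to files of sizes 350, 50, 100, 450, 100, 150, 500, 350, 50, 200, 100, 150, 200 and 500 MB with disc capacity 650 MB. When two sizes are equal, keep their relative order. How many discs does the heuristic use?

Sorted descending: 500, 500, 450, 350, 350, 200, 200, 150, 150, 100, 100, 100, 50, 50.
  500 → disc 1 (new)  [load 500/650]
  500 → disc 2 (new)  [load 500/650]
  450 → disc 3 (new)  [load 450/650]
  350 → disc 4 (new)  [load 350/650]
  350 → disc 5 (new)  [load 350/650]
  200 → disc 3  [load 650/650]
  200 → disc 4  [load 550/650]
  150 → disc 1  [load 650/650]
  150 → disc 2  [load 650/650]
  100 → disc 4  [load 650/650]
  100 → disc 5  [load 450/650]
  100 → disc 5  [load 550/650]
  50 → disc 5  [load 600/650]
  50 → disc 5  [load 650/650]
5 discs opened.

5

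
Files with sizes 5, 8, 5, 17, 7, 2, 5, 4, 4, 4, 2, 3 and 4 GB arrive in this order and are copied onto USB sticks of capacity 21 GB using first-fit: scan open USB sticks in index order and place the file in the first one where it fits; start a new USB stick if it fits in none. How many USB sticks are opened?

  5 → USB stick 1 (new)  [load 5/21]
  8 → USB stick 1  [load 13/21]
  5 → USB stick 1  [load 18/21]
  17 → USB stick 2 (new)  [load 17/21]
  7 → USB stick 3 (new)  [load 7/21]
  2 → USB stick 1  [load 20/21]
  5 → USB stick 3  [load 12/21]
  4 → USB stick 2  [load 21/21]
  4 → USB stick 3  [load 16/21]
  4 → USB stick 3  [load 20/21]
  2 → USB stick 4 (new)  [load 2/21]
  3 → USB stick 4  [load 5/21]
  4 → USB stick 4  [load 9/21]
4 USB sticks opened.

4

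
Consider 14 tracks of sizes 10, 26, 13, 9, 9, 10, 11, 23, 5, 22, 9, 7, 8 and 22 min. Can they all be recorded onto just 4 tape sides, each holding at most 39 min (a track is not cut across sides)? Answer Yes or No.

Total = 184 min; ⌈184/39⌉ = 5.
At least 5 tape sides are required, but only 4 are allowed.

No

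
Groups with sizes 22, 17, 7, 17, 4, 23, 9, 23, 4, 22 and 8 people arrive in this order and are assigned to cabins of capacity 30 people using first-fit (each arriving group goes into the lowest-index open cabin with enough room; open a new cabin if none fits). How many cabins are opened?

6

  22 → cabin 1 (new)  [load 22/30]
  17 → cabin 2 (new)  [load 17/30]
  7 → cabin 1  [load 29/30]
  17 → cabin 3 (new)  [load 17/30]
  4 → cabin 2  [load 21/30]
  23 → cabin 4 (new)  [load 23/30]
  9 → cabin 2  [load 30/30]
  23 → cabin 5 (new)  [load 23/30]
  4 → cabin 3  [load 21/30]
  22 → cabin 6 (new)  [load 22/30]
  8 → cabin 3  [load 29/30]
6 cabins opened.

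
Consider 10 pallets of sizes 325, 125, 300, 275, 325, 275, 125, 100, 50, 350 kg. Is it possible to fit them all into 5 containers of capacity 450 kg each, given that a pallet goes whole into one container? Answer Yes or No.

No

Total = 2250 kg; ⌈2250/450⌉ = 5.
6 pallets each exceed half the capacity and cannot share a container, forcing at least 6 containers.
At least 6 containers are required, but only 5 are allowed.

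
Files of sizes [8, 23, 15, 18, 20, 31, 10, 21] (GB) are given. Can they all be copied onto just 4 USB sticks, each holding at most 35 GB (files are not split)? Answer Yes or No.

Total = 146 GB; ⌈146/35⌉ = 5.
At least 5 USB sticks are required, but only 4 are allowed.

No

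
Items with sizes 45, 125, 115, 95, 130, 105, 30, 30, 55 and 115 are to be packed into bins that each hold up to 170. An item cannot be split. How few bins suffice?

Total = 130 + 125 + 115 + 115 + 105 + 95 + 55 + 45 + 30 + 30 = 845.
Lower bound: ⌈845/170⌉ = 5 bins.
Also, 6 items each exceed 85, and no two of those can share a bin, so at least 6 bins are needed.
A packing using 6 bins:
  bin 1: 130 + 30 = 160
  bin 2: 125 + 45 = 170
  bin 3: 115 + 55 = 170
  bin 4: 115 + 30 = 145
  bin 5: 105 = 105
  bin 6: 95 = 95
This matches the lower bound, so 6 is optimal.

6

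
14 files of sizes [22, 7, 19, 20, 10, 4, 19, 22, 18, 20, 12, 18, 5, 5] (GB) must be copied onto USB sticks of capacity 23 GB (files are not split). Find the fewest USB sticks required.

10

Total = 22 + 22 + 20 + 20 + 19 + 19 + 18 + 18 + 12 + 10 + 7 + 5 + 5 + 4 = 201 GB.
Lower bound: ⌈201/23⌉ = 9 USB sticks.
A packing using 10 USB sticks:
  USB stick 1: 22 = 22
  USB stick 2: 22 = 22
  USB stick 3: 20 = 20
  USB stick 4: 20 = 20
  USB stick 5: 19 + 4 = 23
  USB stick 6: 19 = 19
  USB stick 7: 18 + 5 = 23
  USB stick 8: 18 + 5 = 23
  USB stick 9: 12 + 10 = 22
  USB stick 10: 7 = 7
No arrangement into 9 USB sticks stays within capacity, so 10 is optimal.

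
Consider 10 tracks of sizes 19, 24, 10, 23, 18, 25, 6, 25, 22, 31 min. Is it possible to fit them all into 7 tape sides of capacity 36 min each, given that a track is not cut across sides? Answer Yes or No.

Total = 203 min; ⌈203/36⌉ = 6.
7 tracks each exceed half the capacity and cannot share a side, forcing at least 7 tape sides.
The bound of 7 does not rule out 7, but exhaustive search shows no assignment into 7 tape sides of capacity 36 min exists — the minimum is 8.

No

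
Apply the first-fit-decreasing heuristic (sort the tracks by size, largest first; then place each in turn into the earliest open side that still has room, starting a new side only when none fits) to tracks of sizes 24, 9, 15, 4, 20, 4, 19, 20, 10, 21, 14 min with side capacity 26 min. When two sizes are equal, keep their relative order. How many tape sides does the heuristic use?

Sorted descending: 24, 21, 20, 20, 19, 15, 14, 10, 9, 4, 4.
  24 → side 1 (new)  [load 24/26]
  21 → side 2 (new)  [load 21/26]
  20 → side 3 (new)  [load 20/26]
  20 → side 4 (new)  [load 20/26]
  19 → side 5 (new)  [load 19/26]
  15 → side 6 (new)  [load 15/26]
  14 → side 7 (new)  [load 14/26]
  10 → side 6  [load 25/26]
  9 → side 7  [load 23/26]
  4 → side 2  [load 25/26]
  4 → side 3  [load 24/26]
7 tape sides opened.

7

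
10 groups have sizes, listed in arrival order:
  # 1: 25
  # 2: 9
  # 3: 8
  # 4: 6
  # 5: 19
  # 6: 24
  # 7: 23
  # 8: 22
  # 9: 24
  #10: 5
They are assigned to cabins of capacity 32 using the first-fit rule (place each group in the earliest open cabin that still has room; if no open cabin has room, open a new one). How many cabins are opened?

  25 → cabin 1 (new)  [load 25/32]
  9 → cabin 2 (new)  [load 9/32]
  8 → cabin 2  [load 17/32]
  6 → cabin 1  [load 31/32]
  19 → cabin 3 (new)  [load 19/32]
  24 → cabin 4 (new)  [load 24/32]
  23 → cabin 5 (new)  [load 23/32]
  22 → cabin 6 (new)  [load 22/32]
  24 → cabin 7 (new)  [load 24/32]
  5 → cabin 2  [load 22/32]
7 cabins opened.

7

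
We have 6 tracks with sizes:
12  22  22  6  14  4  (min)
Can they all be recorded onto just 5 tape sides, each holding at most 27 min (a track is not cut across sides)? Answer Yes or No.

Yes

A valid assignment using 4 tape sides:
  side 1: 22 + 4 = 26
  side 2: 22 = 22
  side 3: 14 + 12 = 26
  side 4: 6 = 6
That uses only 4 ≤ 5, so 5 tape sides are enough.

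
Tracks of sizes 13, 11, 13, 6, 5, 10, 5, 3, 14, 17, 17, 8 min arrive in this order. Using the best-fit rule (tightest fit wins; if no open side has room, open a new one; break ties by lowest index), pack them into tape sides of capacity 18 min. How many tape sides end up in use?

  13 → side 1 (new)  [load 13/18]
  11 → side 2 (new)  [load 11/18]
  13 → side 3 (new)  [load 13/18]
  6 → side 2  [load 17/18]
  5 → side 1  [load 18/18]
  10 → side 4 (new)  [load 10/18]
  5 → side 3  [load 18/18]
  3 → side 4  [load 13/18]
  14 → side 5 (new)  [load 14/18]
  17 → side 6 (new)  [load 17/18]
  17 → side 7 (new)  [load 17/18]
  8 → side 8 (new)  [load 8/18]
8 tape sides opened.

8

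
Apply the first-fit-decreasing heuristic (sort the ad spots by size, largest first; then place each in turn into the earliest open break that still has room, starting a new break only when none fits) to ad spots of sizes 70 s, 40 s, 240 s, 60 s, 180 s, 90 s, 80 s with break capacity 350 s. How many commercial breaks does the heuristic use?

3

Sorted descending: 240, 180, 90, 80, 70, 60, 40.
  240 → break 1 (new)  [load 240/350]
  180 → break 2 (new)  [load 180/350]
  90 → break 1  [load 330/350]
  80 → break 2  [load 260/350]
  70 → break 2  [load 330/350]
  60 → break 3 (new)  [load 60/350]
  40 → break 3  [load 100/350]
3 commercial breaks opened.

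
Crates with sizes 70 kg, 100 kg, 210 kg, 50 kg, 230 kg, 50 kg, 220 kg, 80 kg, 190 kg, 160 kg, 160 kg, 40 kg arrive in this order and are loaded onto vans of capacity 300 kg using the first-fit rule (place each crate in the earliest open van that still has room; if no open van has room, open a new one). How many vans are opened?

  70 → van 1 (new)  [load 70/300]
  100 → van 1  [load 170/300]
  210 → van 2 (new)  [load 210/300]
  50 → van 1  [load 220/300]
  230 → van 3 (new)  [load 230/300]
  50 → van 1  [load 270/300]
  220 → van 4 (new)  [load 220/300]
  80 → van 2  [load 290/300]
  190 → van 5 (new)  [load 190/300]
  160 → van 6 (new)  [load 160/300]
  160 → van 7 (new)  [load 160/300]
  40 → van 3  [load 270/300]
7 vans opened.

7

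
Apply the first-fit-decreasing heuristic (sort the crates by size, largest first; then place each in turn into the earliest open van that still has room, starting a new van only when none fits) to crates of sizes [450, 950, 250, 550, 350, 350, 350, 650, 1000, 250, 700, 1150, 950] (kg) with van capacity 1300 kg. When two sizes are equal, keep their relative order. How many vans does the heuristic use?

Sorted descending: 1150, 1000, 950, 950, 700, 650, 550, 450, 350, 350, 350, 250, 250.
  1150 → van 1 (new)  [load 1150/1300]
  1000 → van 2 (new)  [load 1000/1300]
  950 → van 3 (new)  [load 950/1300]
  950 → van 4 (new)  [load 950/1300]
  700 → van 5 (new)  [load 700/1300]
  650 → van 6 (new)  [load 650/1300]
  550 → van 5  [load 1250/1300]
  450 → van 6  [load 1100/1300]
  350 → van 3  [load 1300/1300]
  350 → van 4  [load 1300/1300]
  350 → van 7 (new)  [load 350/1300]
  250 → van 2  [load 1250/1300]
  250 → van 7  [load 600/1300]
7 vans opened.

7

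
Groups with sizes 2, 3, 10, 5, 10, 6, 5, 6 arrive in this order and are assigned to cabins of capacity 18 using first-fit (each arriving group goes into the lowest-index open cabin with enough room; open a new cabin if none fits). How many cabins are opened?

  2 → cabin 1 (new)  [load 2/18]
  3 → cabin 1  [load 5/18]
  10 → cabin 1  [load 15/18]
  5 → cabin 2 (new)  [load 5/18]
  10 → cabin 2  [load 15/18]
  6 → cabin 3 (new)  [load 6/18]
  5 → cabin 3  [load 11/18]
  6 → cabin 3  [load 17/18]
3 cabins opened.

3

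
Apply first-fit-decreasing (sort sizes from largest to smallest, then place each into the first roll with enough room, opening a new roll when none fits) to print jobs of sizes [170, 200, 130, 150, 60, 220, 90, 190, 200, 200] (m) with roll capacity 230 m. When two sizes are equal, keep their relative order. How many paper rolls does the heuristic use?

Sorted descending: 220, 200, 200, 200, 190, 170, 150, 130, 90, 60.
  220 → roll 1 (new)  [load 220/230]
  200 → roll 2 (new)  [load 200/230]
  200 → roll 3 (new)  [load 200/230]
  200 → roll 4 (new)  [load 200/230]
  190 → roll 5 (new)  [load 190/230]
  170 → roll 6 (new)  [load 170/230]
  150 → roll 7 (new)  [load 150/230]
  130 → roll 8 (new)  [load 130/230]
  90 → roll 8  [load 220/230]
  60 → roll 6  [load 230/230]
8 paper rolls opened.

8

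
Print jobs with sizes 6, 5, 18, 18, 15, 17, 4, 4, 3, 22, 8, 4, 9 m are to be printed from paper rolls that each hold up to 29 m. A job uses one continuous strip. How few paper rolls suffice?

5

Total = 22 + 18 + 18 + 17 + 15 + 9 + 8 + 6 + 5 + 4 + 4 + 4 + 3 = 133 m.
Lower bound: ⌈133/29⌉ = 5 paper rolls.
A packing using 5 paper rolls:
  roll 1: 22 + 6 = 28
  roll 2: 18 + 9 = 27
  roll 3: 18 + 8 + 3 = 29
  roll 4: 17 + 5 + 4 = 26
  roll 5: 15 + 4 + 4 = 23
This matches the lower bound, so 5 is optimal.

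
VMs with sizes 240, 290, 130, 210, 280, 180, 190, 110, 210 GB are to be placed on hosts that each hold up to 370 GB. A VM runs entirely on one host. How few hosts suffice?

Total = 290 + 280 + 240 + 210 + 210 + 190 + 180 + 130 + 110 = 1840 GB.
Lower bound: ⌈1840/370⌉ = 5 hosts.
Also, 6 VMs each exceed 185 GB, and no two of those can share a host, so at least 6 hosts are needed.
A packing using 6 hosts:
  host 1: 290 = 290
  host 2: 280 = 280
  host 3: 240 + 130 = 370
  host 4: 210 + 110 = 320
  host 5: 210 = 210
  host 6: 190 + 180 = 370
This matches the lower bound, so 6 is optimal.

6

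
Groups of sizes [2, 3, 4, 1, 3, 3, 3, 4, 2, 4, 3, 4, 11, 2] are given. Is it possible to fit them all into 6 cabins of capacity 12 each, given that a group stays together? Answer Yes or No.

Yes

A valid assignment using 5 cabins:
  cabin 1: 11 + 1 = 12
  cabin 2: 4 + 4 + 4 = 12
  cabin 3: 4 + 3 + 3 + 2 = 12
  cabin 4: 3 + 3 + 3 + 2 = 11
  cabin 5: 2 = 2
That uses only 5 ≤ 6, so 6 cabins are enough.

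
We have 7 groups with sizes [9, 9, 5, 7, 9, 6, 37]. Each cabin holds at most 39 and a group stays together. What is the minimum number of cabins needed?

Total = 37 + 9 + 9 + 9 + 7 + 6 + 5 = 82.
Lower bound: ⌈82/39⌉ = 3 cabins.
A packing using 3 cabins:
  cabin 1: 37 = 37
  cabin 2: 9 + 9 + 9 + 7 + 5 = 39
  cabin 3: 6 = 6
This matches the lower bound, so 3 is optimal.

3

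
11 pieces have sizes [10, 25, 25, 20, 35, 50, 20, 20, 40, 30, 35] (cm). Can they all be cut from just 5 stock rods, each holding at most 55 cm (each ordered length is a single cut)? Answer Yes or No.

No

Total = 310 cm; ⌈310/55⌉ = 6.
At least 6 stock rods are required, but only 5 are allowed.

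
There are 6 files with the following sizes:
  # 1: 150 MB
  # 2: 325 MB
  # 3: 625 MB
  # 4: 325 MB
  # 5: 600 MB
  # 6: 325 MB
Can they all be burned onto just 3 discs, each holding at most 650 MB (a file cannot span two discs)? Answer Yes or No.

No

Total = 2350 MB; ⌈2350/650⌉ = 4.
At least 4 discs are required, but only 3 are allowed.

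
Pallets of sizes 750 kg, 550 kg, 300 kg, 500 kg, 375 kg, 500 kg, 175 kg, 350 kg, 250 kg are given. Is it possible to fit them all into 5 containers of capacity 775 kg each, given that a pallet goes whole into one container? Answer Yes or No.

No

Total = 3750 kg; ⌈3750/775⌉ = 5.
The bound of 5 does not rule out 5, but exhaustive search shows no assignment into 5 containers of capacity 775 kg exists — the minimum is 6.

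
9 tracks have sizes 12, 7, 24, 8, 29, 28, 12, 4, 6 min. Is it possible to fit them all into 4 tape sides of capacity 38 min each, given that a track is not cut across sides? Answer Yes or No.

Yes

A valid assignment using 4 tape sides:
  side 1: 29 + 8 = 37
  side 2: 28 + 7 = 35
  side 3: 24 + 12 = 36
  side 4: 12 + 6 + 4 = 22
Every load is within 38 min, so 4 tape sides suffice.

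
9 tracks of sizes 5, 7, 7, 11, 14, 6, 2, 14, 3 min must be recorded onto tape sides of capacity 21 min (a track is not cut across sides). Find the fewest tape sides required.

Total = 14 + 14 + 11 + 7 + 7 + 6 + 5 + 3 + 2 = 69 min.
Lower bound: ⌈69/21⌉ = 4 tape sides.
A packing using 4 tape sides:
  side 1: 14 + 7 = 21
  side 2: 14 + 7 = 21
  side 3: 11 + 6 + 3 = 20
  side 4: 5 + 2 = 7
This matches the lower bound, so 4 is optimal.

4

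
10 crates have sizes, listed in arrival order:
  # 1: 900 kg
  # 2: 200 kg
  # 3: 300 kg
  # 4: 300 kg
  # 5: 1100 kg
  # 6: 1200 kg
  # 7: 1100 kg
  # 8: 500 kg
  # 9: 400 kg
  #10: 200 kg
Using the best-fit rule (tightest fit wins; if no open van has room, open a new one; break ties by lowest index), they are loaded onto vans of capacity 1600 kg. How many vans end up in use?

4

  900 → van 1 (new)  [load 900/1600]
  200 → van 1  [load 1100/1600]
  300 → van 1  [load 1400/1600]
  300 → van 2 (new)  [load 300/1600]
  1100 → van 2  [load 1400/1600]
  1200 → van 3 (new)  [load 1200/1600]
  1100 → van 4 (new)  [load 1100/1600]
  500 → van 4  [load 1600/1600]
  400 → van 3  [load 1600/1600]
  200 → van 1  [load 1600/1600]
4 vans opened.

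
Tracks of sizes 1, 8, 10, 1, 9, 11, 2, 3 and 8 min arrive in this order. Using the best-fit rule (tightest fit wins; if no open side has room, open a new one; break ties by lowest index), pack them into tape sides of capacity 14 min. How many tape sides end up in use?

  1 → side 1 (new)  [load 1/14]
  8 → side 1  [load 9/14]
  10 → side 2 (new)  [load 10/14]
  1 → side 2  [load 11/14]
  9 → side 3 (new)  [load 9/14]
  11 → side 4 (new)  [load 11/14]
  2 → side 2  [load 13/14]
  3 → side 4  [load 14/14]
  8 → side 5 (new)  [load 8/14]
5 tape sides opened.

5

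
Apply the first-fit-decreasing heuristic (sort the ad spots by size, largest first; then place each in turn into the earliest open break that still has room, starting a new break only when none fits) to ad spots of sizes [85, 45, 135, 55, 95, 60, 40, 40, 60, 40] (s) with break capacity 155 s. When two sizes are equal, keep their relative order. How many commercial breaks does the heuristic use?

Sorted descending: 135, 95, 85, 60, 60, 55, 45, 40, 40, 40.
  135 → break 1 (new)  [load 135/155]
  95 → break 2 (new)  [load 95/155]
  85 → break 3 (new)  [load 85/155]
  60 → break 2  [load 155/155]
  60 → break 3  [load 145/155]
  55 → break 4 (new)  [load 55/155]
  45 → break 4  [load 100/155]
  40 → break 4  [load 140/155]
  40 → break 5 (new)  [load 40/155]
  40 → break 5  [load 80/155]
5 commercial breaks opened.

5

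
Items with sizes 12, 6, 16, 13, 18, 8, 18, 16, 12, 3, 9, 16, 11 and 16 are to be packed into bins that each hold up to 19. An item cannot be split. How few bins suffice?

11

Total = 18 + 18 + 16 + 16 + 16 + 16 + 13 + 12 + 12 + 11 + 9 + 8 + 6 + 3 = 174.
Lower bound: ⌈174/19⌉ = 10 bins.
A packing using 11 bins:
  bin 1: 18 = 18
  bin 2: 18 = 18
  bin 3: 16 + 3 = 19
  bin 4: 16 = 16
  bin 5: 16 = 16
  bin 6: 16 = 16
  bin 7: 13 + 6 = 19
  bin 8: 12 = 12
  bin 9: 12 = 12
  bin 10: 11 + 8 = 19
  bin 11: 9 = 9
No arrangement into 10 bins stays within capacity, so 11 is optimal.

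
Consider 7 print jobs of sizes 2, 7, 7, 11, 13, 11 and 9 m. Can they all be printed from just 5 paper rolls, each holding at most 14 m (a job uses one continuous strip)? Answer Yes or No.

Yes

A valid assignment using 5 paper rolls:
  roll 1: 13 = 13
  roll 2: 11 + 2 = 13
  roll 3: 11 = 11
  roll 4: 9 = 9
  roll 5: 7 + 7 = 14
Every load is within 14 m, so 5 paper rolls suffice.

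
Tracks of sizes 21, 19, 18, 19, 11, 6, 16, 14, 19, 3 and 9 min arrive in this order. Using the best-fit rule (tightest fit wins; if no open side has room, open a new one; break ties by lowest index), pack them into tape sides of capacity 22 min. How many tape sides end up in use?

9

  21 → side 1 (new)  [load 21/22]
  19 → side 2 (new)  [load 19/22]
  18 → side 3 (new)  [load 18/22]
  19 → side 4 (new)  [load 19/22]
  11 → side 5 (new)  [load 11/22]
  6 → side 5  [load 17/22]
  16 → side 6 (new)  [load 16/22]
  14 → side 7 (new)  [load 14/22]
  19 → side 8 (new)  [load 19/22]
  3 → side 2  [load 22/22]
  9 → side 9 (new)  [load 9/22]
9 tape sides opened.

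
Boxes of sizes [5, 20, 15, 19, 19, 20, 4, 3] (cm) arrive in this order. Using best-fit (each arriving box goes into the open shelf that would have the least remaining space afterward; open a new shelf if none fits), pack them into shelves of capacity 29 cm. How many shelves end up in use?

5

  5 → shelf 1 (new)  [load 5/29]
  20 → shelf 1  [load 25/29]
  15 → shelf 2 (new)  [load 15/29]
  19 → shelf 3 (new)  [load 19/29]
  19 → shelf 4 (new)  [load 19/29]
  20 → shelf 5 (new)  [load 20/29]
  4 → shelf 1  [load 29/29]
  3 → shelf 5  [load 23/29]
5 shelves opened.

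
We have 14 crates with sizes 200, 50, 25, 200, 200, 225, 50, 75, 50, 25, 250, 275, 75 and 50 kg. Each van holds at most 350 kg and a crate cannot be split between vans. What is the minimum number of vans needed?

Total = 275 + 250 + 225 + 200 + 200 + 200 + 75 + 75 + 50 + 50 + 50 + 50 + 25 + 25 = 1750 kg.
Lower bound: ⌈1750/350⌉ = 5 vans.
Also, 6 crates each exceed 175 kg, and no two of those can share a van, so at least 6 vans are needed.
A packing using 6 vans:
  van 1: 275 + 75 = 350
  van 2: 250 + 75 + 25 = 350
  van 3: 225 + 50 + 50 + 25 = 350
  van 4: 200 + 50 + 50 = 300
  van 5: 200 = 200
  van 6: 200 = 200
This matches the lower bound, so 6 is optimal.

6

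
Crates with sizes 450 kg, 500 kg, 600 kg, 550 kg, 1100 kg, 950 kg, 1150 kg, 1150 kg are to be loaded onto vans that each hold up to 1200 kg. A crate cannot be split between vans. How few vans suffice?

Total = 1150 + 1150 + 1100 + 950 + 600 + 550 + 500 + 450 = 6450 kg.
Lower bound: ⌈6450/1200⌉ = 6 vans.
A packing using 6 vans:
  van 1: 1150 = 1150
  van 2: 1150 = 1150
  van 3: 1100 = 1100
  van 4: 950 = 950
  van 5: 600 + 550 = 1150
  van 6: 500 + 450 = 950
This matches the lower bound, so 6 is optimal.

6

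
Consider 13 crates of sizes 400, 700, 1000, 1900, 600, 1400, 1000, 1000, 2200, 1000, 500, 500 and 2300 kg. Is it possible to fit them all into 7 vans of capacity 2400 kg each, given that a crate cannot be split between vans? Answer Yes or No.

A valid assignment using 7 vans:
  van 1: 2300 = 2300
  van 2: 2200 = 2200
  van 3: 1900 + 500 = 2400
  van 4: 1400 + 1000 = 2400
  van 5: 1000 + 1000 + 400 = 2400
  van 6: 1000 + 700 + 600 = 2300
  van 7: 500 = 500
Every load is within 2400 kg, so 7 vans suffice.

Yes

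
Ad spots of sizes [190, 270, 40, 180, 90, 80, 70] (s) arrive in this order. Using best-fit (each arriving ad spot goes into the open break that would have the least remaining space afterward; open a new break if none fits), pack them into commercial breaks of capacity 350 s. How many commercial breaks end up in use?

  190 → break 1 (new)  [load 190/350]
  270 → break 2 (new)  [load 270/350]
  40 → break 2  [load 310/350]
  180 → break 3 (new)  [load 180/350]
  90 → break 1  [load 280/350]
  80 → break 3  [load 260/350]
  70 → break 1  [load 350/350]
3 commercial breaks opened.

3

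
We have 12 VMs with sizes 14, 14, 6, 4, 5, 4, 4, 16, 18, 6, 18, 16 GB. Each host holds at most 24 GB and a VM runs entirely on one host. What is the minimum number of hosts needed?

Total = 18 + 18 + 16 + 16 + 14 + 14 + 6 + 6 + 5 + 4 + 4 + 4 = 125 GB.
Lower bound: ⌈125/24⌉ = 6 hosts.
A packing using 6 hosts:
  host 1: 18 + 6 = 24
  host 2: 18 + 6 = 24
  host 3: 16 + 5 = 21
  host 4: 16 + 4 + 4 = 24
  host 5: 14 + 4 = 18
  host 6: 14 = 14
This matches the lower bound, so 6 is optimal.

6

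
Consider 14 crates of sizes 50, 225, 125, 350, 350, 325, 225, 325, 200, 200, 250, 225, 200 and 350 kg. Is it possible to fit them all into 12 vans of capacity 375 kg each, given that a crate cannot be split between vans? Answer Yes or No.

Yes

A valid assignment using 12 vans:
  van 1: 350 = 350
  van 2: 350 = 350
  van 3: 350 = 350
  van 4: 325 + 50 = 375
  van 5: 325 = 325
  van 6: 250 + 125 = 375
  van 7: 225 = 225
  van 8: 225 = 225
  van 9: 225 = 225
  van 10: 200 = 200
  van 11: 200 = 200
  van 12: 200 = 200
Every load is within 375 kg, so 12 vans suffice.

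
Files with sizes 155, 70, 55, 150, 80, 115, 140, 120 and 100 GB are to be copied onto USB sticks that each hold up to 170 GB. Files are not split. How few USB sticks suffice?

Total = 155 + 150 + 140 + 120 + 115 + 100 + 80 + 70 + 55 = 985 GB.
Lower bound: ⌈985/170⌉ = 6 USB sticks.
A packing using 7 USB sticks:
  USB stick 1: 155 = 155
  USB stick 2: 150 = 150
  USB stick 3: 140 = 140
  USB stick 4: 120 = 120
  USB stick 5: 115 + 55 = 170
  USB stick 6: 100 + 70 = 170
  USB stick 7: 80 = 80
No arrangement into 6 USB sticks stays within capacity, so 7 is optimal.

7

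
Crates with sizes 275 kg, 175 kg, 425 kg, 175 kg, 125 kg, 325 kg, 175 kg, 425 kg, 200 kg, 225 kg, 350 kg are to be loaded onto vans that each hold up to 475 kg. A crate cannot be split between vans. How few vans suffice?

Total = 425 + 425 + 350 + 325 + 275 + 225 + 200 + 175 + 175 + 175 + 125 = 2875 kg.
Lower bound: ⌈2875/475⌉ = 7 vans.
A packing using 7 vans:
  van 1: 425 = 425
  van 2: 425 = 425
  van 3: 350 + 125 = 475
  van 4: 325 = 325
  van 5: 275 + 200 = 475
  van 6: 225 + 175 = 400
  van 7: 175 + 175 = 350
This matches the lower bound, so 7 is optimal.

7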